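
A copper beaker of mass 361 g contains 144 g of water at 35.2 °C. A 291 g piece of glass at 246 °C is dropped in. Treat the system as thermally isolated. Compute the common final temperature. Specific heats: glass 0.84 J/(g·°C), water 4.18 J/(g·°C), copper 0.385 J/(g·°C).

T_f = Σ m_i c_i T_i / Σ m_i c_i:
T_f = (244.44·246 + 601.92·35.2 + 138.99·35.2) / (244.44 + 601.92 + 138.99)
    = 86212 / 985.35 ≈ 87.49 °C

T_f ≈ 87.5 °C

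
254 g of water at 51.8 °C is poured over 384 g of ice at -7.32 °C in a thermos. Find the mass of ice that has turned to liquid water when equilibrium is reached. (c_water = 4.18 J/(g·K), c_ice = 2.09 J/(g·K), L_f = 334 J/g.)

Water can give up m c ΔT = 254×4.18×51.8 = 54997 J before reaching 0 °C.
Of that, 384×2.09×7.32 = 5874.7 J goes to bring the ice to 0 °C, leaving 49122 J.
Melting all 384 g of ice would need 384×334 = 128256 J.
That's not enough to melt it all — equilibrium is at 0 °C with ice remaining.
m_melted×334 = 49122  ⇒  m_melted ≈ 147.1 g.

m_melted ≈ 147 g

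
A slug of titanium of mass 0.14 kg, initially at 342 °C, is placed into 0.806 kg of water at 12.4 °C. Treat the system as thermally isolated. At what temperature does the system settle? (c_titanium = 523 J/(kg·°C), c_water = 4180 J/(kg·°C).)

T_f ≈ 19.4 °C

Energy conservation, ΣQ = 0:
0.14×523×(T − 342) + 0.806×4180×(T − 12.4) = 0
73.22(T − 342) + 3369.1(T − 12.4) = 0
(73.22 + 3369.1) T = 73.22×342 + 3369.1×12.4
T = 66818 / 3442.3 = 19.4 °C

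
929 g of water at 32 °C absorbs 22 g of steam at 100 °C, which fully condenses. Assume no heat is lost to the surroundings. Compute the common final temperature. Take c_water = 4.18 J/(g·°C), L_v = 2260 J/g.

Energy conservation, ΣQ = 0:
latent heat released on condensation: 22×2260 = 49720
  condensate cools 100→T: 22×4.18×(T − 100) = 91.96(T − 100)
  water warms: 929×4.18×(T − 32) = 3883.2(T − 32)
3975.2 T = 49720 + 9196 + 124263 = 183179
T ≈ 46.08 °C (< 100 °C, so full condensation is consistent).

T_f ≈ 46.1 °C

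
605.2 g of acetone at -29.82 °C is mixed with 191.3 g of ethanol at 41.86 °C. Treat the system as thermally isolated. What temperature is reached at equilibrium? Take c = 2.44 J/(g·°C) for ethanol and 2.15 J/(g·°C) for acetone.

Set heat shed by the hot body equal to heat absorbed by the cold body:
191.3·2.44·(41.86 − T) = 605.2·2.15·(T − (-29.82))
466.77(41.86 − T) = 1301.2(T − (-29.82))
1768 T = -19262  ⇒  T ≈ -10.90 °C

T_f ≈ -10.9 °C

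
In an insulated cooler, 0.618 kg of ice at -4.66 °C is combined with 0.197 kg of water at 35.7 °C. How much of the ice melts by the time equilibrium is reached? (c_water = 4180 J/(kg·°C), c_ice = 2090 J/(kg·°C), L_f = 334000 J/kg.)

Heat available from the water dropping to 0 °C: 0.197×4180×35.7 = 29398 J.
Warming the ice to 0 °C takes 0.618×2090×4.66 = 6018.9 J, leaving 23379 J for melting.
Melting all 0.618 kg of ice would need 0.618×334000 = 206412 J.
Since 23379 < 206412 J, not all the ice melts; equilibrium is at 0 °C.
m_melted×334000 = 23379  ⇒  m_melted ≈ 0.07 kg.

m_melted ≈ 0.07 kg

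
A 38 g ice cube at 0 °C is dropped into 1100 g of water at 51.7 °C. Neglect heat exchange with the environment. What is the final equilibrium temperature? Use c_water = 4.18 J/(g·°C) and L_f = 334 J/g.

Net heat exchanged in the isolated system is zero:
melt ice: 38·334 = 12692; meltwater 0→T: 38·4.18·T = 158.84 T; water: 4598(T − 51.7)
4756.8 T = 237717 − 12692 = 225025
T ≈ 47.31 °C. Since T > 0 °C, the all-ice-melts assumption holds.

T_f ≈ 47.3 °C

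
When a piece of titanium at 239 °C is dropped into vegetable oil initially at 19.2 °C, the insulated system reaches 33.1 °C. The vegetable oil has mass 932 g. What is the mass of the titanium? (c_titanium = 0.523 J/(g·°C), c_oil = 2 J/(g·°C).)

m ≈ 241 g

Energy conservation, ΣQ = 0:
m·0.523·(33.1 − 239) + 932·2·(33.1 − 19.2) = 0
-107.69 m = -25910
m = -25910/-107.69 ≈ 240.6 g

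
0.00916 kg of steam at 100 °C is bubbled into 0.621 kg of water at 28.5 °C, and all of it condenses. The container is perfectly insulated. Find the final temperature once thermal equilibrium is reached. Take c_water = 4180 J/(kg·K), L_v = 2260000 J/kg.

T_f ≈ 37.4 °C

Energy conservation, ΣQ = 0:
steam→water at 100 °C releases m L_v = 0.00916×2260000 = 20702; condensed water 100 °C→T: 38.29(T − 100); original water: 2595.8(T − 28.5)
2634.1 T = 20702 + 3828.9 + 73980 = 98510
T ≈ 37.40 °C — below 100 °C, confirming all the steam condensed.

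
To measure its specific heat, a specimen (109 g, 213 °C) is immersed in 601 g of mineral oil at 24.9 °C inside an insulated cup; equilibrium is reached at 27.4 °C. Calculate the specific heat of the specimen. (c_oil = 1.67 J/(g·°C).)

m_s c (T_s − T_f) = m_oil c_oil (T_f − T_0):
109·c·(213 − 27.4) = 601·1.67·(27.4 − 24.9)
20230 c = 2509.2  ⇒  c ≈ 0.124 J/(g·°C)

c ≈ 0.124 J/(g·°C)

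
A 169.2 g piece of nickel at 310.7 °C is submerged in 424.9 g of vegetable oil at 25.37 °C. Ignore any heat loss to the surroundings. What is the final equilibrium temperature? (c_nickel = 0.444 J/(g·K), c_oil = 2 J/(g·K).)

Set heat shed by the hot body equal to heat absorbed by the cold body:
169.2×0.444×(310.7 − T) = 424.9×2×(T − 25.37)
75.12(310.7 − T) = 849.8(T − 25.37)
924.92 T = 44901  ⇒  T ≈ 48.55 °C

T_f ≈ 48.5 °C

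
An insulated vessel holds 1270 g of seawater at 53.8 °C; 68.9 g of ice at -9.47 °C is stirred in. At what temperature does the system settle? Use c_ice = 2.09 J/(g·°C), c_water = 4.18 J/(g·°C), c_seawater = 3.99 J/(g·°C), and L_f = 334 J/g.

Energy conservation, ΣQ = 0:
ice -9.47→0 °C: 68.9·2.09·9.47 = 1363.7
  latent heat to melt: 68.9·334 = 23013
  meltwater 0→T: 68.9·4.18·T = 288 T
  seawater: 5067.3(T − 53.8)
5355.3 T = 272621 − 24376 = 248244
T ≈ 46.35 °C. Since T > 0 °C, the all-ice-melts assumption holds.

T_f ≈ 46.4 °C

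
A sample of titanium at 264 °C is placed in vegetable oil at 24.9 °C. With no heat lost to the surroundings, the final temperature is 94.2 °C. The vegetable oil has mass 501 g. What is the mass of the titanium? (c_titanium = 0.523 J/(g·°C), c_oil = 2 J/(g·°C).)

|Q_titanium| = |Q_oil|:
m·0.523·(264 − 94.2) = 501·2·(94.2 − 24.9)
88.81 m = 69439  ⇒  m ≈ 781.9 g

m ≈ 782 g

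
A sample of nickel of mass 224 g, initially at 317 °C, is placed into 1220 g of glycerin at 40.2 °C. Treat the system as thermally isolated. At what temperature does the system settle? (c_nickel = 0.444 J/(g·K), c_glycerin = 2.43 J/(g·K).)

Let T be the final temperature. ΣQ_i = 0:
224*0.444*(T − 317) + 1220*2.43*(T − 40.2) = 0
99.46(T − 317) + 2964.6(T − 40.2) = 0
3064.1 T = 150704
T ≈ 49.18 °C

T_f ≈ 49.2 °C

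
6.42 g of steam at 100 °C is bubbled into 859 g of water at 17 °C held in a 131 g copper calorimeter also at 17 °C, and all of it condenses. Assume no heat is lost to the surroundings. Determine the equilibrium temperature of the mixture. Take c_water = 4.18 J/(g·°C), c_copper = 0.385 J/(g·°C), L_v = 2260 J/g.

Setting the total heat transfer to zero:
latent heat released on condensation: 6.42×2260 = 14509
  condensed water 100 °C→T: 26.84(T − 100)
  original water: 3590.6(T − 17)
  copper cup: 131×0.385×(T − 17) = 50.44(T − 17)
3667.9 T = 14509 + 2683.6 + 61898 = 79091
T ≈ 21.56 °C — below 100 °C, confirming all the steam condensed.

T_f ≈ 21.6 °C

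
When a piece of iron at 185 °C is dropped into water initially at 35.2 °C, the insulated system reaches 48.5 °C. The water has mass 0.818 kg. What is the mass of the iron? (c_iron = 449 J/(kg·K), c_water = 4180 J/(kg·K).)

m ≈ 0.742 kg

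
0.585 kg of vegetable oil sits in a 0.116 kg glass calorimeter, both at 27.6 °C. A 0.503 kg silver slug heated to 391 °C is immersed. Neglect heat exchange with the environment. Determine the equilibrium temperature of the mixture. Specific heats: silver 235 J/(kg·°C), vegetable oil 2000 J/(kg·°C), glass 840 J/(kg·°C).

T_f ≈ 58.6 °C

T_f is the heat-capacity-weighted average of the initial temperatures:
T_f = (118.2·391 + 1170·27.6 + 97.44·27.6) / (118.2 + 1170 + 97.44)
    = 81199 / 1385.6 ≈ 58.60 °C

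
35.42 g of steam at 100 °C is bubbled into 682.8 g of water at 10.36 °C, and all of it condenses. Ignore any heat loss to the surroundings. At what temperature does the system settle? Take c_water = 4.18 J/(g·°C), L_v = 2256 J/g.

T_f ≈ 41.4 °C

Sum of m c ΔT and latent-heat terms is zero:
condense steam: −35.42×2256 = −79908; condensate cools 100→T: 35.42×4.18×(T − 100) = 148.06(T − 100); original water: 2854.1(T − 10.36)
3002.2 T = 79908 + 14806 + 29569 = 124282
T ≈ 41.40 °C — below 100 °C, confirming all the steam condensed.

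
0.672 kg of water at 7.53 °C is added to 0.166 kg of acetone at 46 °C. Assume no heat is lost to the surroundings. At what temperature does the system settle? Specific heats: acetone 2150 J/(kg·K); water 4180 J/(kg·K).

T_f = Σ m_i c_i T_i / Σ m_i c_i:
T_f = (356.9×46 + 2809×7.53) / (356.9 + 2809)
    = 37569 / 3165.9 ≈ 11.87 °C

T_f ≈ 11.9 °C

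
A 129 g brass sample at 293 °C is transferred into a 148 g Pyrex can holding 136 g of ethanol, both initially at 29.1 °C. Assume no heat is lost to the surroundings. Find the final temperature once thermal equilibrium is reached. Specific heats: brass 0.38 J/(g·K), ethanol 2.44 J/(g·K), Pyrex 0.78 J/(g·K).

Taking heat into each body as positive, Σ m c ΔT = 0:
129*0.38*(T − 293) + 136*2.44*(T − 29.1) + 148*0.78*(T − 29.1) = 0
(49.02 + 331.84 + 115.44) T = 49.02*293 + 331.84*29.1 + 115.44*29.1
T ≈ 55.17 °C

T_f ≈ 55.2 °C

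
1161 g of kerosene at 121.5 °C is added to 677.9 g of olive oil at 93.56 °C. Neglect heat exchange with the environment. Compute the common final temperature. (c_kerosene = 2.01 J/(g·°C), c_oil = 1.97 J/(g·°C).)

T_f ≈ 111.3 °C

Heat gained plus heat lost sum to zero:
1161*2.01*(T − 121.5) + 677.9*1.97*(T − 93.56) = 0
2333.6(T − 121.5) + 1335.5(T − 93.56) = 0
(2333.6 + 1335.5) T = 2333.6*121.5 + 1335.5*93.56
T ≈ 111.33 °C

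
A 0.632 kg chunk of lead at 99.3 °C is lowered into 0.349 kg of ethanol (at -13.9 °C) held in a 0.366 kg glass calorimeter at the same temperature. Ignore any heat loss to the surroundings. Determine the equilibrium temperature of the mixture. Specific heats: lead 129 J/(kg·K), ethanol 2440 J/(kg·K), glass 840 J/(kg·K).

T_f = Σ m_i c_i T_i / Σ m_i c_i:
T_f = (81.53×99.3 + 851.56×(-13.9) + 307.44×(-13.9)) / (81.53 + 851.56 + 307.44)
    = -8014.4 / 1240.5 ≈ -6.46 °C

T_f ≈ -6.5 °C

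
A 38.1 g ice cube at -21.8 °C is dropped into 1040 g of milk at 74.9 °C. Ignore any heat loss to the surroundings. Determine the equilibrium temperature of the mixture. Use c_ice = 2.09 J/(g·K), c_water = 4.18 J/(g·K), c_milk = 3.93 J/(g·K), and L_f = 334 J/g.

T_f ≈ 68.7 °C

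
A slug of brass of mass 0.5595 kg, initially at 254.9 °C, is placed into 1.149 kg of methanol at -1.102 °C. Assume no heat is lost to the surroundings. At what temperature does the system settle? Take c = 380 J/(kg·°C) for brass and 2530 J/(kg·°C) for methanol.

T_f ≈ 16.3 °C

Set heat shed by the hot body equal to heat absorbed by the cold body:
0.5595*380*(254.9 − T) = 1.149*2530*(T − (-1.102))
212.61(254.9 − T) = 2907(T − (-1.102))
3119.6 T = 50991  ⇒  T ≈ 16.35 °C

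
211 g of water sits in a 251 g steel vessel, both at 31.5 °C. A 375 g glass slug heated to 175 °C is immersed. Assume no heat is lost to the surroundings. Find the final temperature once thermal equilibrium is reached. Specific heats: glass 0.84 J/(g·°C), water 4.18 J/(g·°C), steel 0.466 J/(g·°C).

Heat gained plus heat lost sum to zero:
375×0.84×(T − 175) + 211×4.18×(T − 31.5) + 251×0.466×(T − 31.5) = 0
(315 + 881.98 + 116.97) T = 315×175 + 881.98×31.5 + 116.97×31.5
T = 86592/1313.9 ≈ 65.90 °C

T_f ≈ 65.9 °C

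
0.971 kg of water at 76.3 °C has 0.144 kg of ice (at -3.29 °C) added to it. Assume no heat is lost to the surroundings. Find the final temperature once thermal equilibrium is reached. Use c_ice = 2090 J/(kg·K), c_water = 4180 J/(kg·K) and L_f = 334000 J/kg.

T_f ≈ 55.9 °C

Energy conservation, ΣQ = 0:
warm ice to 0 °C: 0.144·2090·(0 − (-3.29)) = 990.16
  melt ice: 0.144·334000 = 48096
  meltwater 0→T: 0.144·4180·T = 601.92 T
  water: 4058.8(T − 76.3)
4660.7 T = 309685 − 49086 = 260599
T ≈ 55.91 °C. Since T > 0 °C, the all-ice-melts assumption holds.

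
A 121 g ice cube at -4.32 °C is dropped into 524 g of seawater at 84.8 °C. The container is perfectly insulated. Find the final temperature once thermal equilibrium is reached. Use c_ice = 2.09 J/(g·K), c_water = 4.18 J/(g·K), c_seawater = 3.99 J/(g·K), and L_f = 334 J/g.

Setting the total heat transfer to zero:
warm ice to 0 °C: 121·2.09·(0 − (-4.32)) = 1092.5
  fusion: m_ice L_f = 121·334 = 40414
  warm the meltwater: 505.78 T
  seawater: 2090.8(T − 84.8)
2596.5 T = 177296 − 41506 = 135790
T ≈ 52.30 °C (positive, so assuming full melt was valid).

T_f ≈ 52.3 °C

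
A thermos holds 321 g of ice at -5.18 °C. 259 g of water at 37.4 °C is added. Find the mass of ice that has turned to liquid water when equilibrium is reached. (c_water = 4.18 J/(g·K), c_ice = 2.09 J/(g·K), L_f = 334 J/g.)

m_melted ≈ 111 g

Cooling the water to 0 °C releases 259×4.18×37.4 = 40490 J.
Of that, 321×2.09×5.18 = 3475.2 J goes to bring the ice to 0 °C, leaving 37015 J.
Melting all 321 g of ice would need 321×334 = 107214 J.
That's not enough to melt it all — equilibrium is at 0 °C with ice remaining.
m_melt = 37015 / L_f = 110.8 g.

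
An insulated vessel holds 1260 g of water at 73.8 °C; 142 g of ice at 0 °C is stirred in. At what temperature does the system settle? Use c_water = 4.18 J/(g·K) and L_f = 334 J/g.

T_f ≈ 58.2 °C

Conservation of energy gives ΣQ = 0:
melt ice: 142×334 = 47428
  meltwater 0→T: 142×4.18×T = 593.56 T
  water cools: 1260×4.18×(T − 73.8) = 5266.8(T − 73.8)
5860.4 T = 388690 − 47428 = 341262
T ≈ 58.23 °C (positive, so assuming full melt was valid).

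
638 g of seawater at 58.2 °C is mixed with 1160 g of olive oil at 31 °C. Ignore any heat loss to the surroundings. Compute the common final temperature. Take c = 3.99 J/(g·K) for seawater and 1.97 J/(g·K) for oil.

T_f = Σ m_i c_i T_i / Σ m_i c_i:
T_f = (2545.6×58.2 + 2285.2×31) / (2545.6 + 2285.2)
    = 218996 / 4830.8 ≈ 45.33 °C

T_f ≈ 45.3 °C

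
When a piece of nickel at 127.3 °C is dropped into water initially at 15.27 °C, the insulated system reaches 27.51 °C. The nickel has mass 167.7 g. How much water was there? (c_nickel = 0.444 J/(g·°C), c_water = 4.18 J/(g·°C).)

m ≈ 145 g

Energy conservation, ΣQ = 0:
167.7·0.444·(27.51 − 127.3) + m·4.18·(27.51 − 15.27) = 0
51.16 m = 7430.2
m = 7430.2/51.16 ≈ 145.2 g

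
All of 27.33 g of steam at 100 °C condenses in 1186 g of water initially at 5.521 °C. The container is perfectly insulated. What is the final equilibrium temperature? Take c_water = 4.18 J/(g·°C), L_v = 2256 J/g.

T_f ≈ 19.8 °C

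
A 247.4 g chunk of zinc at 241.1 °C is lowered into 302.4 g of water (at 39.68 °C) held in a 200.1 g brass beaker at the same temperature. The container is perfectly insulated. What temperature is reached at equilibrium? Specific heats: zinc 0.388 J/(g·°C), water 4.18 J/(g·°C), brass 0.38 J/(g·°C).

Net heat exchanged in the isolated system is zero:
247.4·0.388·(T − 241.1) + 302.4·4.18·(T − 39.68) + 200.1·0.38·(T − 39.68) = 0
(95.99 + 1264 + 76.04) T = 95.99·241.1 + 1264·39.68 + 76.04·39.68
T = 76317 / 1436.1 = 53.1 °C

T_f ≈ 53.1 °C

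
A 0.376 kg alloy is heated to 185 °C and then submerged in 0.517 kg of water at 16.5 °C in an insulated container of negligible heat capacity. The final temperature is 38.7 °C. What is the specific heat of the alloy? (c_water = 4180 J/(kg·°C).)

m_s c (T_s − T_f) = m_water c_water (T_f − T_0):
0.376×c×(185 − 38.7) = 0.517×4180×(38.7 − 16.5)
55.01 c = 47976  ⇒  c ≈ 872.1 J/(kg·°C)

c ≈ 872 J/(kg·°C)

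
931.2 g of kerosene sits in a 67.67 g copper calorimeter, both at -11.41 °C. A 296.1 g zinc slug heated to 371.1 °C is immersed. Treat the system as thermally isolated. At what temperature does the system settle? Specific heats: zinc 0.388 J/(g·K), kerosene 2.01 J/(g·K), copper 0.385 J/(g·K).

T_f ≈ 10.4 °C

Conservation of energy gives ΣQ = 0:
296.1·0.388·(T − 371.1) + 931.2·2.01·(T − (-11.41)) + 67.67·0.385·(T − (-11.41)) = 0
(114.89 + 1871.7 + 26.05) T = 114.89·371.1 + 1871.7·(-11.41) + 26.05·(-11.41)
T ≈ 10.42 °C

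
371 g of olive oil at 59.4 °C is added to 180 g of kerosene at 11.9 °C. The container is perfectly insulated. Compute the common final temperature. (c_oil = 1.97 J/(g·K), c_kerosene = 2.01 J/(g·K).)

T_f is the heat-capacity-weighted average of the initial temperatures:
T_f = (730.87*59.4 + 361.8*11.9) / (730.87 + 361.8)
    = 47719 / 1092.7 ≈ 43.67 °C

T_f ≈ 43.7 °C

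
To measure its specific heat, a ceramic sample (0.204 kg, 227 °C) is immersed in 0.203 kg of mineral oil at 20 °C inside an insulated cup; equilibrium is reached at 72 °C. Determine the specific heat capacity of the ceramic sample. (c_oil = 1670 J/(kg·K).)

Setting the total heat transfer to zero:
0.204·c·(72 − 227) + 0.203·1670·(72 − 20) = 0
-31.62 c = -17629
c = -17629/-31.62 ≈ 557.5 J/(kg·K)

c ≈ 558 J/(kg·K)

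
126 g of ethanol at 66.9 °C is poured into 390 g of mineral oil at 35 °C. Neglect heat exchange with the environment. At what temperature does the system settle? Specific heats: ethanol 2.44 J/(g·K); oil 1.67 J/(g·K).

Heat lost by the ethanol equals heat gained by the oil:
126·2.44·(66.9 − T) = 390·1.67·(T − 35)
307.44(66.9 − T) = 651.3(T − 35)
958.74 T = 43363  ⇒  T ≈ 45.23 °C

T_f ≈ 45.2 °C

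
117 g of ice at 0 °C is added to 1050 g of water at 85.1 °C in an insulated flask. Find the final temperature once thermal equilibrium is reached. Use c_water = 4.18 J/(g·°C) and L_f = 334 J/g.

T_f ≈ 68.6 °C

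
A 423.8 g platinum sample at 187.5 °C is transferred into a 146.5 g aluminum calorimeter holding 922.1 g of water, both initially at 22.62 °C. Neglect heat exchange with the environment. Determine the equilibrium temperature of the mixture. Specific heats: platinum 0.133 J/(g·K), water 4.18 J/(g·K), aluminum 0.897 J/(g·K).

Taking heat into each body as positive, Σ m c ΔT = 0:
423.8×0.133×(T − 187.5) + 922.1×4.18×(T − 22.62) + 146.5×0.897×(T − 22.62) = 0
(56.37 + 3854.4 + 131.41) T = 56.37×187.5 + 3854.4×22.62 + 131.41×22.62
T ≈ 24.92 °C

T_f ≈ 24.9 °C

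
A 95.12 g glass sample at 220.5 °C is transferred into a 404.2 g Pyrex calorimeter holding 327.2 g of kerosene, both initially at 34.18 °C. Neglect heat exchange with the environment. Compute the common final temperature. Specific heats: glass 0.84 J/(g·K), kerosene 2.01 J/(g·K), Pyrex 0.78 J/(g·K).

T_f is the heat-capacity-weighted average of the initial temperatures:
T_f = (79.9·220.5 + 657.67·34.18 + 315.28·34.18) / (79.9 + 657.67 + 315.28)
    = 50873 / 1052.8 ≈ 48.32 °C

T_f ≈ 48.3 °C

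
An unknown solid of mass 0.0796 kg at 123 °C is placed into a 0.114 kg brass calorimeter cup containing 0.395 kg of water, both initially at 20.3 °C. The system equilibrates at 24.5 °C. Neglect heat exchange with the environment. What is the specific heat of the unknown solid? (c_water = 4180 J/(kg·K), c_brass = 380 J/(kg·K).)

c ≈ 908 J/(kg·K)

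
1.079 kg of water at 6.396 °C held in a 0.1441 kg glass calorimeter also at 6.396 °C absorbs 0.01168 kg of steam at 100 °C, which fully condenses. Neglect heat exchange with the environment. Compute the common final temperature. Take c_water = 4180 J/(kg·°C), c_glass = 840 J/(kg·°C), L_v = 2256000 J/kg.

T_f ≈ 13.0 °C

Sum of m c ΔT and latent-heat terms is zero:
steam→water at 100 °C releases m L_v = 0.01168·2256000 = 26350
  condensate cools 100→T: 0.01168·4180·(T − 100) = 48.82(T − 100)
  original water: 4510.2(T − 6.396)
  glass cup: 0.1441·840·(T − 6.396) = 121.04(T − 6.396)
4680.1 T = 26350 + 4882.2 + 29622 = 60854
T ≈ 13.00 °C, under the boiling point, so the assumption holds.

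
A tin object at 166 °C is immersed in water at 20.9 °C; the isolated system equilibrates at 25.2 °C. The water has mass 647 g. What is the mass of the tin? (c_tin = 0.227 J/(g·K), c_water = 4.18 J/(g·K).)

|Q_tin| = |Q_water|:
m·0.227·(166 − 25.2) = 647·4.18·(25.2 − 20.9)
31.96 m = 11629  ⇒  m ≈ 363.8 g

m ≈ 364 g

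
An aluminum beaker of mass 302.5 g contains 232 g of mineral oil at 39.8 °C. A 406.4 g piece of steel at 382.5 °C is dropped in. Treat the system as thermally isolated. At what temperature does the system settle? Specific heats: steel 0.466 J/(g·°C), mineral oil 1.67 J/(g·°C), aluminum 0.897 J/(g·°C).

T_f ≈ 116.3 °C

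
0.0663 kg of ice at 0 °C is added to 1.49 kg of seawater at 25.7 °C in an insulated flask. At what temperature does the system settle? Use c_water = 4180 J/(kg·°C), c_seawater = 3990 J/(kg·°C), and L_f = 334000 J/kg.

T_f ≈ 21.0 °C

Heat gained plus heat lost sum to zero:
fusion: m_ice L_f = 0.0663×334000 = 22144
  warm the meltwater: 277.13 T
  seawater cools: 1.49×3990×(T − 25.7) = 5945.1(T − 25.7)
6222.2 T = 152789 − 22144 = 130645
T ≈ 21.00 °C. Since T > 0 °C, the all-ice-melts assumption holds.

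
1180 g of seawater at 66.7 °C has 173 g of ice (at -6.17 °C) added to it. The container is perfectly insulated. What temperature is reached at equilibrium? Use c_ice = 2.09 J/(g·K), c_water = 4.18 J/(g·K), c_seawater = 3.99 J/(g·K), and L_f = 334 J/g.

T_f ≈ 46.8 °C

Heat gained plus heat lost sum to zero:
warm ice to 0 °C: 173×2.09×(0 − (-6.17)) = 2230.9
  latent heat to melt: 173×334 = 57782
  warm the meltwater: 723.14 T
  seawater cools: 1180×3.99×(T − 66.7) = 4708.2(T − 66.7)
5431.3 T = 314037 − 60013 = 254024
T ≈ 46.77 °C — above 0 °C, consistent with complete melting.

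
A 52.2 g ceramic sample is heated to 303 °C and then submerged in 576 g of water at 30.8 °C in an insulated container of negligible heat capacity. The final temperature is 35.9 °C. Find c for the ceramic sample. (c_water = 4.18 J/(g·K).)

Heat lost by the ceramic sample = heat gained by the water:
52.2×c×(303 − 35.9) = 576×4.18×(35.9 − 30.8)
13943 c = 12279  ⇒  c ≈ 0.8807 J/(g·K)

c ≈ 0.881 J/(g·K)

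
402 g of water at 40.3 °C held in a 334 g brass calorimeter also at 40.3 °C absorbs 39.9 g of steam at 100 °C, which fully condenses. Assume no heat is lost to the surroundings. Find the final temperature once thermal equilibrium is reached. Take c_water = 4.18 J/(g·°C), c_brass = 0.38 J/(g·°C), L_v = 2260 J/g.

Setting the total heat transfer to zero:
condense steam: −39.9·2260 = −90174; condensate cools 100→T: 39.9·4.18·(T − 100) = 166.78(T − 100); water warms: 402·4.18·(T − 40.3) = 1680.4(T − 40.3); brass cup: 334·0.38·(T − 40.3) = 126.92(T − 40.3)
1974.1 T = 90174 + 16678 + 72833 = 179686
T ≈ 91.02 °C — below 100 °C, confirming all the steam condensed.

T_f ≈ 91.0 °C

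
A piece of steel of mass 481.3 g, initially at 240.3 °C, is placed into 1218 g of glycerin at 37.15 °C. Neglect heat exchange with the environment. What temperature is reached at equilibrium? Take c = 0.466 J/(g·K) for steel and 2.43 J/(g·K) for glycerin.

T_f ≈ 51.5 °C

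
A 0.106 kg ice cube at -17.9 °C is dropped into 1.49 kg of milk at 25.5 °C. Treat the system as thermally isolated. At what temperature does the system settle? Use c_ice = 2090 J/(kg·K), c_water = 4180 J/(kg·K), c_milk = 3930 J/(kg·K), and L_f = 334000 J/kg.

Net heat exchanged in the isolated system is zero:
ice -17.9→0 °C: 0.106·2090·17.9 = 3965.6
  latent heat to melt: 0.106·334000 = 35404
  warm the meltwater: 443.08 T
  milk: 5855.7(T − 25.5)
6298.8 T = 149320 − 39370 = 109951
T ≈ 17.46 °C. Since T > 0 °C, the all-ice-melts assumption holds.

T_f ≈ 17.5 °C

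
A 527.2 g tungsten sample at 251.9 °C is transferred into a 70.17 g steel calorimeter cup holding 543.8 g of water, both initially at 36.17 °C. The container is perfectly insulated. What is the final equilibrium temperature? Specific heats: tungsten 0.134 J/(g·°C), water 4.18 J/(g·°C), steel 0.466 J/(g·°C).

T_f ≈ 42.6 °C

Taking heat into each body as positive, Σ m c ΔT = 0:
527.2*0.134*(T − 251.9) + 543.8*4.18*(T − 36.17) + 70.17*0.466*(T − 36.17) = 0
70.64(T − 251.9) + 2273.1(T − 36.17) + 32.7(T − 36.17) = 0
2376.4 T = 101196
T = 101196 / 2376.4 = 42.6 °C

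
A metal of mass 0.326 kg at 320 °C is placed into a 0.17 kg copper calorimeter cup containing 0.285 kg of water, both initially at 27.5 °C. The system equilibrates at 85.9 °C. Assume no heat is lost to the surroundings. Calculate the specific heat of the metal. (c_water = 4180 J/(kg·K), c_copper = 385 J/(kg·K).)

c ≈ 962 J/(kg·K)

Let T be the final temperature. ΣQ_i = 0:
0.326·c·(85.9 − 320) + 0.285·4180·(85.9 − 27.5) + 0.17·385·(85.9 − 27.5) = 0
-76.32 c = -73394
c = -73394/-76.32 ≈ 961.7 J/(kg·K)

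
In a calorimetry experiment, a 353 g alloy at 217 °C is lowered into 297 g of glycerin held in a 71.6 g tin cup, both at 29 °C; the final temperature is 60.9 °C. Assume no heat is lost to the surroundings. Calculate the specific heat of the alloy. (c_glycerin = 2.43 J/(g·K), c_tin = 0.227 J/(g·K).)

c ≈ 0.427 J/(g·K)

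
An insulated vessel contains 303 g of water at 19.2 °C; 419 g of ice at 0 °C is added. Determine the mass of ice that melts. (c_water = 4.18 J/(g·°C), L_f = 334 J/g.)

Water can give up m c ΔT = 303×4.18×19.2 = 24318 J before reaching 0 °C.
To melt every bit of ice: 419×334 = 139946 J.
That's not enough to melt it all — equilibrium is at 0 °C with ice remaining.
m_melted×334 = 24318  ⇒  m_melted ≈ 72.81 g.

m_melted ≈ 72.8 g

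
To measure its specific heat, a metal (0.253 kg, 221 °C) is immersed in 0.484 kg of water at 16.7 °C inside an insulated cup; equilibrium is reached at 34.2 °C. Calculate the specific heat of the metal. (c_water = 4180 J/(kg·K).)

c ≈ 749 J/(kg·K)

m_s c (T_s − T_f) = m_water c_water (T_f − T_0):
0.253×c×(221 − 34.2) = 0.484×4180×(34.2 − 16.7)
47.26 c = 35405  ⇒  c ≈ 749.1 J/(kg·K)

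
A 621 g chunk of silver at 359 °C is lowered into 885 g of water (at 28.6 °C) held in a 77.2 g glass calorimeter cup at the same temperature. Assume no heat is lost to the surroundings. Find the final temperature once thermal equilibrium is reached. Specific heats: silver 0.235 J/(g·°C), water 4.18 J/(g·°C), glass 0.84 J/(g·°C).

T_f ≈ 40.9 °C

Taking heat into each body as positive, Σ m c ΔT = 0:
621*0.235*(T − 359) + 885*4.18*(T − 28.6) + 77.2*0.84*(T − 28.6) = 0
3910.1 T = 160045
T = 160045/3910.1 ≈ 40.93 °C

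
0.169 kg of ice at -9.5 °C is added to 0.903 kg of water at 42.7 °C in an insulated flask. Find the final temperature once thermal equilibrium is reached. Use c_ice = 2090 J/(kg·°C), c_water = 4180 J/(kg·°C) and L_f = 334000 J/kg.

T_f ≈ 22.6 °C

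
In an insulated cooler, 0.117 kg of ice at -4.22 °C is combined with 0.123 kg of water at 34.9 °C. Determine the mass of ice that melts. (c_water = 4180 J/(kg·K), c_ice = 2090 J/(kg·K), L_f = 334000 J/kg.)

m_melted ≈ 0.0506 kg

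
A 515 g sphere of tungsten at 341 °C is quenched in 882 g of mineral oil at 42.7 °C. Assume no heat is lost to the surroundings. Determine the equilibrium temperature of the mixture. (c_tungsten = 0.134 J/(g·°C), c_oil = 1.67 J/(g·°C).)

T_f ≈ 56.1 °C

With ΣQ=0 the equilibrium temperature is the m·c-weighted mean:
T_f = (69.01*341 + 1472.9*42.7) / (69.01 + 1472.9)
    = 86427 / 1541.9 ≈ 56.05 °C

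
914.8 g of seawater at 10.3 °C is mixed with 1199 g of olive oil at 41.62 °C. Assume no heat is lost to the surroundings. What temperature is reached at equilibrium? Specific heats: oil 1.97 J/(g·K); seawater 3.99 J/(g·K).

T_f ≈ 22.6 °C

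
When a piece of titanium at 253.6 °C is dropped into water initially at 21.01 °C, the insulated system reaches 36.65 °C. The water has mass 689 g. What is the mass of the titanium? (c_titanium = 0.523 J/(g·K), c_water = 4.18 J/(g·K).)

m ≈ 397 g

Heat lost by the titanium = heat gained by the water:
m·0.523·(253.6 − 36.65) = 689·4.18·(36.65 − 21.01)
113.46 m = 45044  ⇒  m ≈ 397 g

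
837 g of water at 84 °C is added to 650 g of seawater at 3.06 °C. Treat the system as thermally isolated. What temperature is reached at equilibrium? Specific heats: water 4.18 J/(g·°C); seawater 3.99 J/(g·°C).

T_f ≈ 49.5 °C

Energy conservation, ΣQ = 0:
837·4.18·(T − 84) + 650·3.99·(T − 3.06) = 0
3498.7(T − 84) + 2593.5(T − 3.06) = 0
6092.2 T = 301824
T = 301824/6092.2 ≈ 49.54 °C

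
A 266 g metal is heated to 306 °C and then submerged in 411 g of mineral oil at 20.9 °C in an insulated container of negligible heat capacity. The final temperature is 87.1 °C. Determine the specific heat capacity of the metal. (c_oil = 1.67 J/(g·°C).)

c ≈ 0.78 J/(g·°C)

m_s c (T_s − T_f) = m_oil c_oil (T_f − T_0):
266·c·(306 − 87.1) = 411·1.67·(87.1 − 20.9)
58227 c = 45438  ⇒  c ≈ 0.7803 J/(g·°C)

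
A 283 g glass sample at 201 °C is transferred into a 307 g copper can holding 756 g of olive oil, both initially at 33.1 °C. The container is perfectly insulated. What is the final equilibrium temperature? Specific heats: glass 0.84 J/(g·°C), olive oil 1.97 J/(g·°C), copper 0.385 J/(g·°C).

T_f ≈ 54.7 °C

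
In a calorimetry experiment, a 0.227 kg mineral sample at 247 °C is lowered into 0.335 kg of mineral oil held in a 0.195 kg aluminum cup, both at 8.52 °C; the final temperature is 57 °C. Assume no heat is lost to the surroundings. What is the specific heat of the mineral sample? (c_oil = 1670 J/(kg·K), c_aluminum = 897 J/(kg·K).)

c ≈ 825 J/(kg·K)

Energy conservation, ΣQ = 0:
0.227·c·(57 − 247) + 0.335·1670·(57 − 8.52) + 0.195·897·(57 − 8.52) = 0
-43.13 c = -35602
c = -35602/-43.13 ≈ 825.5 J/(kg·K)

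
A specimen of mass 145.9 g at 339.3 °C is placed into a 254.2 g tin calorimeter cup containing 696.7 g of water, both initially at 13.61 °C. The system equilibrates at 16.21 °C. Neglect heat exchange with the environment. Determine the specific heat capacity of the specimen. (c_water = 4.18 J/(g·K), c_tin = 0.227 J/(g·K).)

c ≈ 0.164 J/(g·K)

Setting the total heat transfer to zero:
145.9·c·(16.21 − 339.3) + 696.7·4.18·(16.21 − 13.61) + 254.2·0.227·(16.21 − 13.61) = 0
-47139 c = -7721.8
c = -7721.8/-47139 ≈ 0.1638 J/(g·K)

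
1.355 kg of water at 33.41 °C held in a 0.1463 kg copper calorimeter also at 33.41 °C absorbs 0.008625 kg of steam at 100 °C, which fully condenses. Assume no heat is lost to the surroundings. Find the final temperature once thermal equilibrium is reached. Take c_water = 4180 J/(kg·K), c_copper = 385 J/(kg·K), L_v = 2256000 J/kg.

Energy balance with sensible and latent terms:
latent heat released on condensation: 0.008625·2256000 = 19458; condensate cools 100→T: 0.008625·4180·(T − 100) = 36.05(T − 100); water warms: 1.355·4180·(T − 33.41) = 5663.9(T − 33.41); copper cup: 0.1463·385·(T − 33.41) = 56.33(T − 33.41)
5756.3 T = 19458 + 3605.2 + 191113 = 214176
T ≈ 37.21 °C — below 100 °C, confirming all the steam condensed.

T_f ≈ 37.2 °C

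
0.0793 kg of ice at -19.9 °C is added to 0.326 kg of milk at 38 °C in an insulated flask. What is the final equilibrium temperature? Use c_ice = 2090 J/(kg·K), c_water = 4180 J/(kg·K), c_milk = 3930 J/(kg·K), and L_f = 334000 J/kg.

T_f ≈ 11.7 °C

Setting the total heat transfer to zero:
ice -19.9→0 °C: 0.0793·2090·19.9 = 3298.2
  melt ice: 0.0793·334000 = 26486
  warm the meltwater: 331.47 T
  milk: 1281.2(T − 38)
1612.7 T = 48685 − 29784 = 18900
T ≈ 11.72 °C (positive, so assuming full melt was valid).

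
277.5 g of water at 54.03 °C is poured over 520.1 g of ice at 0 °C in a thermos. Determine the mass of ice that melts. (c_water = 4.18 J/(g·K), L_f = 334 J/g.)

Cooling the water to 0 °C releases 277.5×4.18×54.03 = 62672 J.
Fully melting the ice requires m_ice L_f = 520.1×334 = 173713 J.
62672 J < 173713 J, so only part of the ice melts and the system sits at 0 °C.
m_melted×334 = 62672  ⇒  m_melted ≈ 187.6 g.

m_melted ≈ 188 g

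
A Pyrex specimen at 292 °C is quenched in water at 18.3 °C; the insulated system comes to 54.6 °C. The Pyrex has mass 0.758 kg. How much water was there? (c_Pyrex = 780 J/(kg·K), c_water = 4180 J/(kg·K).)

m ≈ 0.925 kg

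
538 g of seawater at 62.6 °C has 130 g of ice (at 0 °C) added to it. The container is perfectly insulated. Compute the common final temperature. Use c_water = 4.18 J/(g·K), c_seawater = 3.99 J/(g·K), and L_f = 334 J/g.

T_f ≈ 33.8 °C

Conservation of energy gives ΣQ = 0:
fusion: m_ice L_f = 130×334 = 43420
  warm the meltwater: 543.4 T
  seawater: 2146.6(T − 62.6)
2690 T = 134378 − 43420 = 90958
T ≈ 33.81 °C (positive, so assuming full melt was valid).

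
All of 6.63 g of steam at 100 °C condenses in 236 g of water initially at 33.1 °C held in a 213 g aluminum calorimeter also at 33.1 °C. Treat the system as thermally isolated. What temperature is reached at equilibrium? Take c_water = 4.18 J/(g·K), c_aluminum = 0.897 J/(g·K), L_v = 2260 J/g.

T_f ≈ 47.1 °C

Energy conservation, ΣQ = 0:
latent heat released on condensation: 6.63·2260 = 14984
  condensate cools 100→T: 6.63·4.18·(T − 100) = 27.71(T − 100)
  water warms: 236·4.18·(T − 33.1) = 986.48(T − 33.1)
  cup: 191.06(T − 33.1)
1205.3 T = 14984 + 2771.3 + 38977 = 56732
T ≈ 47.07 °C, under the boiling point, so the assumption holds.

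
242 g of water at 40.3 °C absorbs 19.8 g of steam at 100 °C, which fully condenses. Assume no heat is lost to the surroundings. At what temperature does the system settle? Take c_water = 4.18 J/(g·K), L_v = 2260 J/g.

Heat gained plus heat lost sum to zero:
steam→water at 100 °C releases m L_v = 19.8×2260 = 44748; condensate cools 100→T: 19.8×4.18×(T − 100) = 82.76(T − 100); original water: 1011.6(T − 40.3)
1094.3 T = 44748 + 8276.4 + 40766 = 93790
T ≈ 85.71 °C, under the boiling point, so the assumption holds.

T_f ≈ 85.7 °C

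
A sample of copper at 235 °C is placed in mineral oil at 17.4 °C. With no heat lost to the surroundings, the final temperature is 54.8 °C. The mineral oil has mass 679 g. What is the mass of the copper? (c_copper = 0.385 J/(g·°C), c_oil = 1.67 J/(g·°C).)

m ≈ 611 g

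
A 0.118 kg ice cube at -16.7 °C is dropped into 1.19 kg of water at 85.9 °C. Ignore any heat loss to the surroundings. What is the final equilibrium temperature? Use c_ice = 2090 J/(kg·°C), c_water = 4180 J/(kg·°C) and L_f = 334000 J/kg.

T_f ≈ 70.2 °C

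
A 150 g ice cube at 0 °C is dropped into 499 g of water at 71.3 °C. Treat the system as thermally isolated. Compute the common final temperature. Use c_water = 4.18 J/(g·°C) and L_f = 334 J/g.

T_f ≈ 36.4 °C

Net heat exchanged in the isolated system is zero:
latent heat to melt: 150·334 = 50100
  warm the meltwater: 627 T
  water: 2085.8(T − 71.3)
2712.8 T = 148719 − 50100 = 98619
T ≈ 36.35 °C (positive, so assuming full melt was valid).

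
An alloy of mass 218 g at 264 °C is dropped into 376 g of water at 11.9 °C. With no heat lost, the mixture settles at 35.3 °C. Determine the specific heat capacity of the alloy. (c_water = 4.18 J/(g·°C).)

c ≈ 0.738 J/(g·°C)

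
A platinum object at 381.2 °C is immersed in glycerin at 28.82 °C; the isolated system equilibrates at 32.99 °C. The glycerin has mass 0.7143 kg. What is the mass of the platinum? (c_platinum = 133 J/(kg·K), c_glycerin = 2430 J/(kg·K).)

Heat lost by the platinum = heat gained by the glycerin:
m·133·(381.2 − 32.99) = 0.7143·2430·(32.99 − 28.82)
46312 m = 7238.1  ⇒  m ≈ 0.1563 kg

m ≈ 0.156 kg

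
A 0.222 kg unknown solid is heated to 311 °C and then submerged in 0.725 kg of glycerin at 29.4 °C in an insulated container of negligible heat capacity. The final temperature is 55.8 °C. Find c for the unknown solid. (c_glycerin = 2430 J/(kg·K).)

c ≈ 821 J/(kg·K)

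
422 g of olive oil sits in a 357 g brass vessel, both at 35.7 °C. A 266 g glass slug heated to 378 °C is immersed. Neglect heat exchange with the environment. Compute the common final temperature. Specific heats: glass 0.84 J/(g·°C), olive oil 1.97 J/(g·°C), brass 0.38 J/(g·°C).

T_f ≈ 99.9 °C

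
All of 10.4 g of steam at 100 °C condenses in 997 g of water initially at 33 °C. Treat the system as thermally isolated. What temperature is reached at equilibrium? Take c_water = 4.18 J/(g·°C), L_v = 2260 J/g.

T_f ≈ 39.3 °C

Heat gained plus heat lost sum to zero:
condense steam: −10.4·2260 = −23504
  condensed water 100 °C→T: 43.47(T − 100)
  original water: 4167.5(T − 33)
4210.9 T = 23504 + 4347.2 + 137526 = 165377
T ≈ 39.27 °C, under the boiling point, so the assumption holds.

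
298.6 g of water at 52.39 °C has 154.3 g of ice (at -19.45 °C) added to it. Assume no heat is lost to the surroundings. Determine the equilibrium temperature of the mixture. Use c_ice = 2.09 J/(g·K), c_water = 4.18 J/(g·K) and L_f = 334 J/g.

Taking heat into each body as positive, Σ m c ΔT = 0:
warm ice to 0 °C: 154.3×2.09×(0 − (-19.45)) = 6272.4; fusion: m_ice L_f = 154.3×334 = 51536; meltwater 0→T: 154.3×4.18×T = 644.97 T; water cools: 298.6×4.18×(T − 52.39) = 1248.1(T − 52.39)
1893.1 T = 65390 − 57809 = 7581.9
T ≈ 4.00 °C. Since T > 0 °C, the all-ice-melts assumption holds.

T_f ≈ 4.0 °C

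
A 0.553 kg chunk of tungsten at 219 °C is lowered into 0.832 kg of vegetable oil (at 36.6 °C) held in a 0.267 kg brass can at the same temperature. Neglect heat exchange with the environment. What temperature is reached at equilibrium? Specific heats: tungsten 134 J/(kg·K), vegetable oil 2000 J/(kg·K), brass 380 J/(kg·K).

Net heat exchanged in the isolated system is zero:
0.553×134×(T − 219) + 0.832×2000×(T − 36.6) + 0.267×380×(T − 36.6) = 0
(74.1 + 1664 + 101.46) T = 74.1×219 + 1664×36.6 + 101.46×36.6
T = 80844/1839.6 ≈ 43.95 °C

T_f ≈ 43.9 °C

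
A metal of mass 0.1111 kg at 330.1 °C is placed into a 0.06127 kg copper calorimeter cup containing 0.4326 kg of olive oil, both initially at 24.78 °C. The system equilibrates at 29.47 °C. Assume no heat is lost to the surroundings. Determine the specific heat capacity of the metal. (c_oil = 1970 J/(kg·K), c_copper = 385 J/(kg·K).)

Let T be the final temperature. ΣQ_i = 0:
0.1111·c·(29.47 − 330.1) + 0.4326·1970·(29.47 − 24.78) + 0.06127·385·(29.47 − 24.78) = 0
-33.4 c = -4107.6
c = -4107.6/-33.4 ≈ 123 J/(kg·K)

c ≈ 123 J/(kg·K)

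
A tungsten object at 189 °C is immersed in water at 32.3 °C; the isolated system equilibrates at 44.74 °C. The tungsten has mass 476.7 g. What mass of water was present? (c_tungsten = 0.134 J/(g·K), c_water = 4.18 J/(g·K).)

Conservation of energy gives ΣQ = 0:
476.7·0.134·(44.74 − 189) + m·4.18·(44.74 − 32.3) = 0
52 m = 9215
m = 9215/52 ≈ 177.2 g

m ≈ 177 g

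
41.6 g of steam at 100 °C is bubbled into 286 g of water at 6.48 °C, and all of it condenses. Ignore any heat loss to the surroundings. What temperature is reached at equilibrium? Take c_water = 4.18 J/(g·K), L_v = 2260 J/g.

T_f ≈ 87.0 °C

Net heat exchanged in the isolated system is zero:
latent heat released on condensation: 41.6·2260 = 94016; condensed water 100 °C→T: 173.89(T − 100); original water: 1195.5(T − 6.48)
1369.4 T = 94016 + 17389 + 7746.7 = 119152
T ≈ 87.01 °C (< 100 °C, so full condensation is consistent).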